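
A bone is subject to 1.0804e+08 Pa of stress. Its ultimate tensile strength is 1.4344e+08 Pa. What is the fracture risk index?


FRI = applied / ultimate
FRI = 1.0804e+08 / 1.4344e+08
FRI = 0.7532


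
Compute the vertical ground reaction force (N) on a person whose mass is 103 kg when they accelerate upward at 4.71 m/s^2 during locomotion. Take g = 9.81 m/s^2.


GRF = m * (g + a)
GRF = 103 * (9.81 + 4.71)
GRF = 103 * 14.5200
GRF = 1495.5600


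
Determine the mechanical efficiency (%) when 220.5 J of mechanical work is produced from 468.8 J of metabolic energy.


eta = (W_mech / E_meta) * 100
eta = (220.5 / 468.8) * 100
ratio = 0.4703
eta = 47.0350


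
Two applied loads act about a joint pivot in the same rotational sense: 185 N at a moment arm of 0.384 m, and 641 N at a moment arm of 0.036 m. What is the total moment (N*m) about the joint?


M = F1 * d1 + F2 * d2
M = 185 * 0.384 + 641 * 0.036
M = 71.0400 + 23.0760
M = 94.1160


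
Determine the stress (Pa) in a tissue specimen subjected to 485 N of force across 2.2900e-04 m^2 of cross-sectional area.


stress = F / A
stress = 485 / 2.2900e-04
stress = 2.1179e+06


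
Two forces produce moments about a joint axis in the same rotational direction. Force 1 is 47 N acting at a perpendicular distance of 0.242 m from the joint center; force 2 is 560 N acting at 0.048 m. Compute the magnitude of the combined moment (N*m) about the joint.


M = F1 * d1 + F2 * d2
M = 47 * 0.242 + 560 * 0.048
M = 11.3740 + 26.8800
M = 38.2540


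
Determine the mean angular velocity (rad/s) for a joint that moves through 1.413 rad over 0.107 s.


omega = delta_theta / delta_t
omega = 1.413 / 0.107
omega = 13.2056


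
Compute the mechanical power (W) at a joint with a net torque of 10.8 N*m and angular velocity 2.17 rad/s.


P = M * omega
P = 10.8 * 2.17
P = 23.4360


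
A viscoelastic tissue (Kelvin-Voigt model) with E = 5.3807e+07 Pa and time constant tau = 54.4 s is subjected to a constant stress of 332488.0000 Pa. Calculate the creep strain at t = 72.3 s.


epsilon(t) = (sigma/E) * (1 - exp(-t/tau))
sigma/E = 332488.0000 / 5.3807e+07 = 0.0062
exp(-t/tau) = exp(-72.3 / 54.4) = 0.2647
epsilon = 0.0062 * (1 - 0.2647)
epsilon = 0.0045


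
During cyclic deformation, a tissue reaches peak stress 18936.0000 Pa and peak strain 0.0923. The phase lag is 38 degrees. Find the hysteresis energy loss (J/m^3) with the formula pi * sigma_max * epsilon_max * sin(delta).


E_loss = pi * sigma_max * epsilon_max * sin(delta)
delta = 38 deg = 0.6632 rad
sin(delta) = 0.6157
E_loss = pi * 18936.0000 * 0.0923 * 0.6157
E_loss = 3380.5067


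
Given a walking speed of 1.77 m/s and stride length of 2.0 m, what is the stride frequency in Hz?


f = v / stride_length
f = 1.77 / 2.0
f = 0.8850


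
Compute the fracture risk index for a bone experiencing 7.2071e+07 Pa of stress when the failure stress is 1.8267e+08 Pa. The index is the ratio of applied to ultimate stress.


FRI = applied / ultimate
FRI = 7.2071e+07 / 1.8267e+08
FRI = 0.3945


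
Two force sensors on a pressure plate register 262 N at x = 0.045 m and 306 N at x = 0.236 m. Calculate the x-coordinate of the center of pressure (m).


COP_x = (F1*x1 + F2*x2) / (F1 + F2)
COP_x = (262*0.045 + 306*0.236) / (262 + 306)
Numerator = 84.0060
Denominator = 568
COP_x = 0.1479


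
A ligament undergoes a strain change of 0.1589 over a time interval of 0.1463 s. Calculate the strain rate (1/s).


strain_rate = delta_strain / delta_t
strain_rate = 0.1589 / 0.1463
strain_rate = 1.0861


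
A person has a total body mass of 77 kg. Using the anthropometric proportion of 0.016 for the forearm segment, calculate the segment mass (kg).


m_segment = body_mass * fraction
m_segment = 77 * 0.016
m_segment = 1.2320


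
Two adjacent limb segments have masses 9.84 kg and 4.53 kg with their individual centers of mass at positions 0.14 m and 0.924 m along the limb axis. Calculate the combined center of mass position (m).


COM = (m1*x1 + m2*x2) / (m1 + m2)
COM = (9.84*0.14 + 4.53*0.924) / (9.84 + 4.53)
Numerator = 5.5633
Denominator = 14.3700
COM = 0.3871


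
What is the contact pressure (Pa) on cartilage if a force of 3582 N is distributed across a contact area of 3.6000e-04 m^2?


P = F / A
P = 3582 / 3.6000e-04
P = 9.9500e+06


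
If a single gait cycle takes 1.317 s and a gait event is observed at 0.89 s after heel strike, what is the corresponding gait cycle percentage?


pct = (event_time / cycle_time) * 100
pct = (0.89 / 1.317) * 100
ratio = 0.6758
pct = 67.5778


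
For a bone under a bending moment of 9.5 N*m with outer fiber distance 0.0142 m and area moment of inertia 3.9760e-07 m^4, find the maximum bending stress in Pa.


sigma = M * c / I
sigma = 9.5 * 0.0142 / 3.9760e-07
M * c = 0.1349
sigma = 339285.7143


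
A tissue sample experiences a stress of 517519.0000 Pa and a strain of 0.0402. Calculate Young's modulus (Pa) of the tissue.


E = stress / strain
E = 517519.0000 / 0.0402
E = 1.2874e+07


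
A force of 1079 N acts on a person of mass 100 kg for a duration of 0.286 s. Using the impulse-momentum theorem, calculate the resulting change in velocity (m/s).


J = F * dt = 1079 * 0.286 = 308.5940 N*s
delta_v = J / m
delta_v = 308.5940 / 100
delta_v = 3.0859


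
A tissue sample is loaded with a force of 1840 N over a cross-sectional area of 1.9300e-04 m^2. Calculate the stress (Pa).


stress = F / A
stress = 1840 / 1.9300e-04
stress = 9.5337e+06


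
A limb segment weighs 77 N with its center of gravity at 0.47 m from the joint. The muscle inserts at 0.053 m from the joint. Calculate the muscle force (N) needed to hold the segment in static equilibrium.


F_muscle = W * d_load / d_muscle
F_muscle = 77 * 0.47 / 0.053
Numerator = 36.1900
F_muscle = 682.8302


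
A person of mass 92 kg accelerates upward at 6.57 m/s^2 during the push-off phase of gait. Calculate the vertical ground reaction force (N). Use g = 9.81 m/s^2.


GRF = m * (g + a)
GRF = 92 * (9.81 + 6.57)
GRF = 92 * 16.3800
GRF = 1506.9600


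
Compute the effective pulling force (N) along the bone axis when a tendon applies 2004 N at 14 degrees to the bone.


F_eff = F_tendon * cos(theta)
theta = 14 deg = 0.2443 rad
cos(theta) = 0.9703
F_eff = 2004 * 0.9703
F_eff = 1944.4726


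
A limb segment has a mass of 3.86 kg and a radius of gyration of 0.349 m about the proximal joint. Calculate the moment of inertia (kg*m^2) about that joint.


I = m * k^2
I = 3.86 * 0.349^2
k^2 = 0.1218
I = 0.4702


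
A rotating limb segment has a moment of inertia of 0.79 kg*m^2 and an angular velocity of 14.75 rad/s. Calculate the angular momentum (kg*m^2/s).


L = I * omega
L = 0.79 * 14.75
L = 11.6525


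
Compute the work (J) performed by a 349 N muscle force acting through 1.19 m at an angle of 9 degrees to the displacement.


W = F * d * cos(theta)
theta = 9 deg = 0.1571 rad
cos(theta) = 0.9877
W = 349 * 1.19 * 0.9877
W = 410.1968


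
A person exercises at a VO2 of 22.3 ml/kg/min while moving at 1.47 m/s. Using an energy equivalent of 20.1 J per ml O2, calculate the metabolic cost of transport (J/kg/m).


Power per kg = VO2 * 20.1 / 60
Power per kg = 22.3 * 20.1 / 60 = 7.4705 W/kg
Cost = power_per_kg / speed
Cost = 7.4705 / 1.47
Cost = 5.0820


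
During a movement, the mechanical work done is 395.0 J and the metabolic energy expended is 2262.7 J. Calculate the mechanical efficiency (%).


eta = (W_mech / E_meta) * 100
eta = (395.0 / 2262.7) * 100
ratio = 0.1746
eta = 17.4570


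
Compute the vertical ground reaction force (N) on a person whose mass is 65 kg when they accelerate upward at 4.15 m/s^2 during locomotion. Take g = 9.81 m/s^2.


GRF = m * (g + a)
GRF = 65 * (9.81 + 4.15)
GRF = 65 * 13.9600
GRF = 907.4000


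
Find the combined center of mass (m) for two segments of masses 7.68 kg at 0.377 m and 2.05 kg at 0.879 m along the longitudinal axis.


COM = (m1*x1 + m2*x2) / (m1 + m2)
COM = (7.68*0.377 + 2.05*0.879) / (7.68 + 2.05)
Numerator = 4.6973
Denominator = 9.7300
COM = 0.4828


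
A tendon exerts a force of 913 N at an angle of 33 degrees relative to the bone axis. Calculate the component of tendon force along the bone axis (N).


F_eff = F_tendon * cos(theta)
theta = 33 deg = 0.5760 rad
cos(theta) = 0.8387
F_eff = 913 * 0.8387
F_eff = 765.7062


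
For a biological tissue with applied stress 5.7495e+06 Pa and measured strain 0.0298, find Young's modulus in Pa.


E = stress / strain
E = 5.7495e+06 / 0.0298
E = 1.9294e+08


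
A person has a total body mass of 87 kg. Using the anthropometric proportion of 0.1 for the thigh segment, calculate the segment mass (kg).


m_segment = body_mass * fraction
m_segment = 87 * 0.1
m_segment = 8.7000


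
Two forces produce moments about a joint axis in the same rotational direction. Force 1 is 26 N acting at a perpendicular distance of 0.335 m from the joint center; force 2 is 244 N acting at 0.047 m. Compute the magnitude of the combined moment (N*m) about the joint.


M = F1 * d1 + F2 * d2
M = 26 * 0.335 + 244 * 0.047
M = 8.7100 + 11.4680
M = 20.1780


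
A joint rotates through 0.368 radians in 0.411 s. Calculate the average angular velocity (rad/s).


omega = delta_theta / delta_t
omega = 0.368 / 0.411
omega = 0.8954


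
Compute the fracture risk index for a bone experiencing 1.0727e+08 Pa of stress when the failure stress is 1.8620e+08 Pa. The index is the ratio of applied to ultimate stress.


FRI = applied / ultimate
FRI = 1.0727e+08 / 1.8620e+08
FRI = 0.5761


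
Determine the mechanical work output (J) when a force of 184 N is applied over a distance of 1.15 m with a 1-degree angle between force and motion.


W = F * d * cos(theta)
theta = 1 deg = 0.0175 rad
cos(theta) = 0.9998
W = 184 * 1.15 * 0.9998
W = 211.5678


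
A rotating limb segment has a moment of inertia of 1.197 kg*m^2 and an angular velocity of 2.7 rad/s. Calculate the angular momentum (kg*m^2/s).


L = I * omega
L = 1.197 * 2.7
L = 3.2319


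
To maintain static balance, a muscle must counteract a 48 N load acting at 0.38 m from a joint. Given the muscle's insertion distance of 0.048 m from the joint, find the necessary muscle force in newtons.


F_muscle = W * d_load / d_muscle
F_muscle = 48 * 0.38 / 0.048
Numerator = 18.2400
F_muscle = 380.0000


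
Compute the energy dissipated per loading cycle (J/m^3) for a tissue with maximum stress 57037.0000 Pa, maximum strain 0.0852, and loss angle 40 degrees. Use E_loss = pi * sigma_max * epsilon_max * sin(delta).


E_loss = pi * sigma_max * epsilon_max * sin(delta)
delta = 40 deg = 0.6981 rad
sin(delta) = 0.6428
E_loss = pi * 57037.0000 * 0.0852 * 0.6428
E_loss = 9813.2675


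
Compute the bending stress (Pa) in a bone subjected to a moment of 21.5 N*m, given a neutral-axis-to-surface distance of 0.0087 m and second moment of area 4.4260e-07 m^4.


sigma = M * c / I
sigma = 21.5 * 0.0087 / 4.4260e-07
M * c = 0.1870
sigma = 422616.3579


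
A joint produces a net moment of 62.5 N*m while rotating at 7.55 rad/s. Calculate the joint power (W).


P = M * omega
P = 62.5 * 7.55
P = 471.8750


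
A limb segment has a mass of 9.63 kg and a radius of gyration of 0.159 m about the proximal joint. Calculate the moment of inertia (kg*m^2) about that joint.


I = m * k^2
I = 9.63 * 0.159^2
k^2 = 0.0253
I = 0.2435


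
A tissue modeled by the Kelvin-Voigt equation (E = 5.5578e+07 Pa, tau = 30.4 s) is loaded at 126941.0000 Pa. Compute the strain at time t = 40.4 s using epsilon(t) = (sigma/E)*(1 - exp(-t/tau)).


epsilon(t) = (sigma/E) * (1 - exp(-t/tau))
sigma/E = 126941.0000 / 5.5578e+07 = 0.0023
exp(-t/tau) = exp(-40.4 / 30.4) = 0.2648
epsilon = 0.0023 * (1 - 0.2648)
epsilon = 0.0017


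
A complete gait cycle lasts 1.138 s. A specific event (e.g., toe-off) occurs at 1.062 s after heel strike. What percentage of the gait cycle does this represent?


pct = (event_time / cycle_time) * 100
pct = (1.062 / 1.138) * 100
ratio = 0.9332
pct = 93.3216


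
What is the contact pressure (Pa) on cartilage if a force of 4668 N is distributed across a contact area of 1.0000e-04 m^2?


P = F / A
P = 4668 / 1.0000e-04
P = 4.6680e+07


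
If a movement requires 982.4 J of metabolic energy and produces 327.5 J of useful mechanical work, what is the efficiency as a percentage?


eta = (W_mech / E_meta) * 100
eta = (327.5 / 982.4) * 100
ratio = 0.3334
eta = 33.3367


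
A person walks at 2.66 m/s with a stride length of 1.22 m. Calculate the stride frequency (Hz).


f = v / stride_length
f = 2.66 / 1.22
f = 2.1803


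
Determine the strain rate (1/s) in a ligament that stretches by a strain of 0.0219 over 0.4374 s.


strain_rate = delta_strain / delta_t
strain_rate = 0.0219 / 0.4374
strain_rate = 0.0501


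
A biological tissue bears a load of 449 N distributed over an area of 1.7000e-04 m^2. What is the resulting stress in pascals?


stress = F / A
stress = 449 / 1.7000e-04
stress = 2.6412e+06


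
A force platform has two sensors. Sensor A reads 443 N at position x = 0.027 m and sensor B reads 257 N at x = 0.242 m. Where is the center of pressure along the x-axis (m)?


COP_x = (F1*x1 + F2*x2) / (F1 + F2)
COP_x = (443*0.027 + 257*0.242) / (443 + 257)
Numerator = 74.1550
Denominator = 700
COP_x = 0.1059


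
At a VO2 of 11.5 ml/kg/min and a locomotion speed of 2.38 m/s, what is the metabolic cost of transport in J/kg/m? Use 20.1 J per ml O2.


Power per kg = VO2 * 20.1 / 60
Power per kg = 11.5 * 20.1 / 60 = 3.8525 W/kg
Cost = power_per_kg / speed
Cost = 3.8525 / 2.38
Cost = 1.6187


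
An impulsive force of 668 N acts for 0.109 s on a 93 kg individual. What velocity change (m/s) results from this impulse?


J = F * dt = 668 * 0.109 = 72.8120 N*s
delta_v = J / m
delta_v = 72.8120 / 93
delta_v = 0.7829


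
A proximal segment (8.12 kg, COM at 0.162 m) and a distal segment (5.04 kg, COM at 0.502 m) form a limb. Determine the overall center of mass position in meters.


COM = (m1*x1 + m2*x2) / (m1 + m2)
COM = (8.12*0.162 + 5.04*0.502) / (8.12 + 5.04)
Numerator = 3.8455
Denominator = 13.1600
COM = 0.2922


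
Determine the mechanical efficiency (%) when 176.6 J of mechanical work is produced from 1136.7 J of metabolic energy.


eta = (W_mech / E_meta) * 100
eta = (176.6 / 1136.7) * 100
ratio = 0.1554
eta = 15.5362


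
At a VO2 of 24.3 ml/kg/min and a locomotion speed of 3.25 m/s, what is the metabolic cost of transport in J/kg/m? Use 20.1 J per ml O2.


Power per kg = VO2 * 20.1 / 60
Power per kg = 24.3 * 20.1 / 60 = 8.1405 W/kg
Cost = power_per_kg / speed
Cost = 8.1405 / 3.25
Cost = 2.5048


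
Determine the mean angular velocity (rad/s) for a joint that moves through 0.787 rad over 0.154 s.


omega = delta_theta / delta_t
omega = 0.787 / 0.154
omega = 5.1104


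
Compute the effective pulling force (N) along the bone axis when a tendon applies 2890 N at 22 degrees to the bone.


F_eff = F_tendon * cos(theta)
theta = 22 deg = 0.3840 rad
cos(theta) = 0.9272
F_eff = 2890 * 0.9272
F_eff = 2679.5613


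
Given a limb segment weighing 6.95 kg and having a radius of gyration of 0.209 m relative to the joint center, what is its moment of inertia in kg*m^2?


I = m * k^2
I = 6.95 * 0.209^2
k^2 = 0.0437
I = 0.3036


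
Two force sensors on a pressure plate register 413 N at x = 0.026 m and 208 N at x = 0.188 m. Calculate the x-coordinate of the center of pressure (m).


COP_x = (F1*x1 + F2*x2) / (F1 + F2)
COP_x = (413*0.026 + 208*0.188) / (413 + 208)
Numerator = 49.8420
Denominator = 621
COP_x = 0.0803


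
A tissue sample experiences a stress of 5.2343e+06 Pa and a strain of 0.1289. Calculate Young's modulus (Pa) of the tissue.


E = stress / strain
E = 5.2343e+06 / 0.1289
E = 4.0607e+07


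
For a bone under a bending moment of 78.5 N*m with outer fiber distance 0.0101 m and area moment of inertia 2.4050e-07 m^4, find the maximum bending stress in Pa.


sigma = M * c / I
sigma = 78.5 * 0.0101 / 2.4050e-07
M * c = 0.7928
sigma = 3.2967e+06


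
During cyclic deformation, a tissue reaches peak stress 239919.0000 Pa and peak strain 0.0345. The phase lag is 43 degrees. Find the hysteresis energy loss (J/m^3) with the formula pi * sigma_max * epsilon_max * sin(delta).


E_loss = pi * sigma_max * epsilon_max * sin(delta)
delta = 43 deg = 0.7505 rad
sin(delta) = 0.6820
E_loss = pi * 239919.0000 * 0.0345 * 0.6820
E_loss = 17734.4180


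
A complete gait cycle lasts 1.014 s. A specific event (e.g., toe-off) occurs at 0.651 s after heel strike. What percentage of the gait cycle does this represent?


pct = (event_time / cycle_time) * 100
pct = (0.651 / 1.014) * 100
ratio = 0.6420
pct = 64.2012


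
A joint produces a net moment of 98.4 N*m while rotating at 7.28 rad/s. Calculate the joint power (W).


P = M * omega
P = 98.4 * 7.28
P = 716.3520


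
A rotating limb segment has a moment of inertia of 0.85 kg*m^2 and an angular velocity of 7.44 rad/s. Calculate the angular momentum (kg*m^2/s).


L = I * omega
L = 0.85 * 7.44
L = 6.3240


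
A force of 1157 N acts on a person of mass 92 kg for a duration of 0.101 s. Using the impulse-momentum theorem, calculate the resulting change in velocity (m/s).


J = F * dt = 1157 * 0.101 = 116.8570 N*s
delta_v = J / m
delta_v = 116.8570 / 92
delta_v = 1.2702


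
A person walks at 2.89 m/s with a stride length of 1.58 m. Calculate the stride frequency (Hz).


f = v / stride_length
f = 2.89 / 1.58
f = 1.8291


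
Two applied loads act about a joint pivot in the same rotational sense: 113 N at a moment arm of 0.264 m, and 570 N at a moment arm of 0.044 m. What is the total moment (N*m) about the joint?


M = F1 * d1 + F2 * d2
M = 113 * 0.264 + 570 * 0.044
M = 29.8320 + 25.0800
M = 54.9120


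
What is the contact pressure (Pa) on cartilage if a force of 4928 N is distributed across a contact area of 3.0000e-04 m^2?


P = F / A
P = 4928 / 3.0000e-04
P = 1.6427e+07


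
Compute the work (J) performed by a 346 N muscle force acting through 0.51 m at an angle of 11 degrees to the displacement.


W = F * d * cos(theta)
theta = 11 deg = 0.1920 rad
cos(theta) = 0.9816
W = 346 * 0.51 * 0.9816
W = 173.2179


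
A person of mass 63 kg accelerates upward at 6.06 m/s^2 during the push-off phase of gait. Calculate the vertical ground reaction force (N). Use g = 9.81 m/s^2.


GRF = m * (g + a)
GRF = 63 * (9.81 + 6.06)
GRF = 63 * 15.8700
GRF = 999.8100


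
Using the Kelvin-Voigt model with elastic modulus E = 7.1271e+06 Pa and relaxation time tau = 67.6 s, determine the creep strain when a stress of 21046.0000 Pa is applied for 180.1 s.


epsilon(t) = (sigma/E) * (1 - exp(-t/tau))
sigma/E = 21046.0000 / 7.1271e+06 = 0.0030
exp(-t/tau) = exp(-180.1 / 67.6) = 0.0697
epsilon = 0.0030 * (1 - 0.0697)
epsilon = 0.0027


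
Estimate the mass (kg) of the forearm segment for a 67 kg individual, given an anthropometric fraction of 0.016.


m_segment = body_mass * fraction
m_segment = 67 * 0.016
m_segment = 1.0720


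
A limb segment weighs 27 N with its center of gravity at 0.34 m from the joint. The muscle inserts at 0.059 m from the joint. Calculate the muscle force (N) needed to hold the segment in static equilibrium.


F_muscle = W * d_load / d_muscle
F_muscle = 27 * 0.34 / 0.059
Numerator = 9.1800
F_muscle = 155.5932


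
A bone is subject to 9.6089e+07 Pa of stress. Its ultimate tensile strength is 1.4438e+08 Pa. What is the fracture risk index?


FRI = applied / ultimate
FRI = 9.6089e+07 / 1.4438e+08
FRI = 0.6655


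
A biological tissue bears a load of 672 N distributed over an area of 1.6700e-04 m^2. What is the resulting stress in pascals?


stress = F / A
stress = 672 / 1.6700e-04
stress = 4.0240e+06


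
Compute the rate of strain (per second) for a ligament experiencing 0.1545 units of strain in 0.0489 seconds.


strain_rate = delta_strain / delta_t
strain_rate = 0.1545 / 0.0489
strain_rate = 3.1595


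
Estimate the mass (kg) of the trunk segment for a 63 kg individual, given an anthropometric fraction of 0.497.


m_segment = body_mass * fraction
m_segment = 63 * 0.497
m_segment = 31.3110


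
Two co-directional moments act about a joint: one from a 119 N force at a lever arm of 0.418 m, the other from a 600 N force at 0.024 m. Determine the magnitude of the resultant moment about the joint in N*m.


M = F1 * d1 + F2 * d2
M = 119 * 0.418 + 600 * 0.024
M = 49.7420 + 14.4000
M = 64.1420


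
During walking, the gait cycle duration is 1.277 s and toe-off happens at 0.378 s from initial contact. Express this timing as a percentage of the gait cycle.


pct = (event_time / cycle_time) * 100
pct = (0.378 / 1.277) * 100
ratio = 0.2960
pct = 29.6006


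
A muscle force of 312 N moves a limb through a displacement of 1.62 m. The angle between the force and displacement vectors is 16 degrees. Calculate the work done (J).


W = F * d * cos(theta)
theta = 16 deg = 0.2793 rad
cos(theta) = 0.9613
W = 312 * 1.62 * 0.9613
W = 485.8601


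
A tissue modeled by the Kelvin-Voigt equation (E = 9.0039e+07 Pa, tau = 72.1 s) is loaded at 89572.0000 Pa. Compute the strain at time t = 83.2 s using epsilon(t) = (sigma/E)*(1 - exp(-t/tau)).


epsilon(t) = (sigma/E) * (1 - exp(-t/tau))
sigma/E = 89572.0000 / 9.0039e+07 = 9.9481e-04
exp(-t/tau) = exp(-83.2 / 72.1) = 0.3154
epsilon = 9.9481e-04 * (1 - 0.3154)
epsilon = 6.8106e-04


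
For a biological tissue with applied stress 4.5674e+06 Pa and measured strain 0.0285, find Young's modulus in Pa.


E = stress / strain
E = 4.5674e+06 / 0.0285
E = 1.6026e+08


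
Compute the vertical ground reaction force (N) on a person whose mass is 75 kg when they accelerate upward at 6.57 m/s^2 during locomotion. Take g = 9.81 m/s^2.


GRF = m * (g + a)
GRF = 75 * (9.81 + 6.57)
GRF = 75 * 16.3800
GRF = 1228.5000


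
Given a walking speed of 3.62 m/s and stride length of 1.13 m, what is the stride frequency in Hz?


f = v / stride_length
f = 3.62 / 1.13
f = 3.2035


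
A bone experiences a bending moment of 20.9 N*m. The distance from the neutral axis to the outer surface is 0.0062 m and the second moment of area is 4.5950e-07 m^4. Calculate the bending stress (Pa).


sigma = M * c / I
sigma = 20.9 * 0.0062 / 4.5950e-07
M * c = 0.1296
sigma = 282002.1763


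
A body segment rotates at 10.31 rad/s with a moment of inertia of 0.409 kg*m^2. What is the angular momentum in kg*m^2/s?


L = I * omega
L = 0.409 * 10.31
L = 4.2168


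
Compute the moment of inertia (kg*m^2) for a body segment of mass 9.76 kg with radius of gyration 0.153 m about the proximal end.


I = m * k^2
I = 9.76 * 0.153^2
k^2 = 0.0234
I = 0.2285


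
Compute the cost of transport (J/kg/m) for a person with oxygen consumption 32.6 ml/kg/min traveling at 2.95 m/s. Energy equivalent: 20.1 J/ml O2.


Power per kg = VO2 * 20.1 / 60
Power per kg = 32.6 * 20.1 / 60 = 10.9210 W/kg
Cost = power_per_kg / speed
Cost = 10.9210 / 2.95
Cost = 3.7020


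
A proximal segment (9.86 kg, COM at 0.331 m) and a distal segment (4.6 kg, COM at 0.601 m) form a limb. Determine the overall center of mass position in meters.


COM = (m1*x1 + m2*x2) / (m1 + m2)
COM = (9.86*0.331 + 4.6*0.601) / (9.86 + 4.6)
Numerator = 6.0283
Denominator = 14.4600
COM = 0.4169


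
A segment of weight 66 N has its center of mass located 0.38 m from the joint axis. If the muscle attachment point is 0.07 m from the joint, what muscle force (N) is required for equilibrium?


F_muscle = W * d_load / d_muscle
F_muscle = 66 * 0.38 / 0.07
Numerator = 25.0800
F_muscle = 358.2857


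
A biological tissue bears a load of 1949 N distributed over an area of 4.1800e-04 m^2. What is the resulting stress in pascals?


stress = F / A
stress = 1949 / 4.1800e-04
stress = 4.6627e+06


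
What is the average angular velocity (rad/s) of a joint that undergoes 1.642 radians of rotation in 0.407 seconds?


omega = delta_theta / delta_t
omega = 1.642 / 0.407
omega = 4.0344


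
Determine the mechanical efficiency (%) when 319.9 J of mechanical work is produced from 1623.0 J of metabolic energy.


eta = (W_mech / E_meta) * 100
eta = (319.9 / 1623.0) * 100
ratio = 0.1971
eta = 19.7104


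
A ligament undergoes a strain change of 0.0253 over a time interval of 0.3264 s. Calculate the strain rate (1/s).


strain_rate = delta_strain / delta_t
strain_rate = 0.0253 / 0.3264
strain_rate = 0.0775


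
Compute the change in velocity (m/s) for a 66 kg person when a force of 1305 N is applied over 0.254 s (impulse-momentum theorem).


J = F * dt = 1305 * 0.254 = 331.4700 N*s
delta_v = J / m
delta_v = 331.4700 / 66
delta_v = 5.0223


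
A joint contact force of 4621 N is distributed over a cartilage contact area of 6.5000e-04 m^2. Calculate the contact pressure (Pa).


P = F / A
P = 4621 / 6.5000e-04
P = 7.1092e+06


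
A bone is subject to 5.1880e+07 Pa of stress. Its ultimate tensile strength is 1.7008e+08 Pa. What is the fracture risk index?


FRI = applied / ultimate
FRI = 5.1880e+07 / 1.7008e+08
FRI = 0.3050


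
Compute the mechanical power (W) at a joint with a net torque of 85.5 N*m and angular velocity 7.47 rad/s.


P = M * omega
P = 85.5 * 7.47
P = 638.6850


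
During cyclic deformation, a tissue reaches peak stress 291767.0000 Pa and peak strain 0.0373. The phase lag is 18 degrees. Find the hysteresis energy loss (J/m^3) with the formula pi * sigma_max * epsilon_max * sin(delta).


E_loss = pi * sigma_max * epsilon_max * sin(delta)
delta = 18 deg = 0.3142 rad
sin(delta) = 0.3090
E_loss = pi * 291767.0000 * 0.0373 * 0.3090
E_loss = 10565.1882


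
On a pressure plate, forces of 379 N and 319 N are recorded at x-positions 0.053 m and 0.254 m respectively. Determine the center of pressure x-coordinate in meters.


COP_x = (F1*x1 + F2*x2) / (F1 + F2)
COP_x = (379*0.053 + 319*0.254) / (379 + 319)
Numerator = 101.1130
Denominator = 698
COP_x = 0.1449


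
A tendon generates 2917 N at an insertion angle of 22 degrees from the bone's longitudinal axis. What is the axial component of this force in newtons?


F_eff = F_tendon * cos(theta)
theta = 22 deg = 0.3840 rad
cos(theta) = 0.9272
F_eff = 2917 * 0.9272
F_eff = 2704.5953


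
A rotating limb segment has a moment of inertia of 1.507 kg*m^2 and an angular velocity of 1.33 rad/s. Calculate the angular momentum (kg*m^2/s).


L = I * omega
L = 1.507 * 1.33
L = 2.0043


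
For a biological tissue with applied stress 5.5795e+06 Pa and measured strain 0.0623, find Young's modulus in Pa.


E = stress / strain
E = 5.5795e+06 / 0.0623
E = 8.9559e+07


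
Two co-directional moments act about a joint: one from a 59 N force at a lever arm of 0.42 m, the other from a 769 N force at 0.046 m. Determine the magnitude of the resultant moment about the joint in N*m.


M = F1 * d1 + F2 * d2
M = 59 * 0.42 + 769 * 0.046
M = 24.7800 + 35.3740
M = 60.1540


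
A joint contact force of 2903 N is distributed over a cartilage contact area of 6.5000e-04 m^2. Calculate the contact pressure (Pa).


P = F / A
P = 2903 / 6.5000e-04
P = 4.4662e+06


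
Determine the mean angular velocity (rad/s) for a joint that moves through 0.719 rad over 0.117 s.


omega = delta_theta / delta_t
omega = 0.719 / 0.117
omega = 6.1453


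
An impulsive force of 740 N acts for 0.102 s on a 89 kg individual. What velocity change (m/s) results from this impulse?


J = F * dt = 740 * 0.102 = 75.4800 N*s
delta_v = J / m
delta_v = 75.4800 / 89
delta_v = 0.8481


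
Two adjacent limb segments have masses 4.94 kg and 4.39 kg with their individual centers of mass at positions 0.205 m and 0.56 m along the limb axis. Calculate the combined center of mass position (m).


COM = (m1*x1 + m2*x2) / (m1 + m2)
COM = (4.94*0.205 + 4.39*0.56) / (4.94 + 4.39)
Numerator = 3.4711
Denominator = 9.3300
COM = 0.3720


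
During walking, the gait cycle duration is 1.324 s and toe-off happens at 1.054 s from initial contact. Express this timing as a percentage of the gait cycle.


pct = (event_time / cycle_time) * 100
pct = (1.054 / 1.324) * 100
ratio = 0.7961
pct = 79.6073


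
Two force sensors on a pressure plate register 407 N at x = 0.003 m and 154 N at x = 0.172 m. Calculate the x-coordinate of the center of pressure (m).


COP_x = (F1*x1 + F2*x2) / (F1 + F2)
COP_x = (407*0.003 + 154*0.172) / (407 + 154)
Numerator = 27.7090
Denominator = 561
COP_x = 0.0494


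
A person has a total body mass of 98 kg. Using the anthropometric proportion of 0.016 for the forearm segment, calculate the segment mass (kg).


m_segment = body_mass * fraction
m_segment = 98 * 0.016
m_segment = 1.5680


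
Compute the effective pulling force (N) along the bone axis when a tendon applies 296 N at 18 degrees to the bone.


F_eff = F_tendon * cos(theta)
theta = 18 deg = 0.3142 rad
cos(theta) = 0.9511
F_eff = 296 * 0.9511
F_eff = 281.5127


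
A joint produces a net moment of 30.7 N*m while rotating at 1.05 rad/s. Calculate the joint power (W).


P = M * omega
P = 30.7 * 1.05
P = 32.2350


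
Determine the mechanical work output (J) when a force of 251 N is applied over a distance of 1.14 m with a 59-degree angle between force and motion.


W = F * d * cos(theta)
theta = 59 deg = 1.0297 rad
cos(theta) = 0.5150
W = 251 * 1.14 * 0.5150
W = 147.3730


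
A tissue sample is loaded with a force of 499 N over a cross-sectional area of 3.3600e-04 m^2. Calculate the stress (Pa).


stress = F / A
stress = 499 / 3.3600e-04
stress = 1.4851e+06


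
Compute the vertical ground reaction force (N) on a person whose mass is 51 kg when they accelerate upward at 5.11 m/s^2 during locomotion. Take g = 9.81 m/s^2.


GRF = m * (g + a)
GRF = 51 * (9.81 + 5.11)
GRF = 51 * 14.9200
GRF = 760.9200


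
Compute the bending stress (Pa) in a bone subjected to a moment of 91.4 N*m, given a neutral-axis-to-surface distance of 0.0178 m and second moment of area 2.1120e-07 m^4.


sigma = M * c / I
sigma = 91.4 * 0.0178 / 2.1120e-07
M * c = 1.6269
sigma = 7.7032e+06


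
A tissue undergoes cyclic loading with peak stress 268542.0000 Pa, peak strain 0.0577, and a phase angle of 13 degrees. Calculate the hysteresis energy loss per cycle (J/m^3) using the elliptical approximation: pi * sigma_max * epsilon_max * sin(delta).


E_loss = pi * sigma_max * epsilon_max * sin(delta)
delta = 13 deg = 0.2269 rad
sin(delta) = 0.2250
E_loss = pi * 268542.0000 * 0.0577 * 0.2250
E_loss = 10950.2980


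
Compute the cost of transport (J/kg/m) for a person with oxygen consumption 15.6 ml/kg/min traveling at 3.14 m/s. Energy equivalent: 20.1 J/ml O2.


Power per kg = VO2 * 20.1 / 60
Power per kg = 15.6 * 20.1 / 60 = 5.2260 W/kg
Cost = power_per_kg / speed
Cost = 5.2260 / 3.14
Cost = 1.6643


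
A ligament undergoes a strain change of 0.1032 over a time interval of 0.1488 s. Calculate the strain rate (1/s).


strain_rate = delta_strain / delta_t
strain_rate = 0.1032 / 0.1488
strain_rate = 0.6935


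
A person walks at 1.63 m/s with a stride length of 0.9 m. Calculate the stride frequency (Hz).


f = v / stride_length
f = 1.63 / 0.9
f = 1.8111


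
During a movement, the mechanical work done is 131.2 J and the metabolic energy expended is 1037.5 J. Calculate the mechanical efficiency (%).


eta = (W_mech / E_meta) * 100
eta = (131.2 / 1037.5) * 100
ratio = 0.1265
eta = 12.6458


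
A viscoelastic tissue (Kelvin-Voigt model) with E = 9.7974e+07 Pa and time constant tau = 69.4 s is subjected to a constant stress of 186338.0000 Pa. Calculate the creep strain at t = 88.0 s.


epsilon(t) = (sigma/E) * (1 - exp(-t/tau))
sigma/E = 186338.0000 / 9.7974e+07 = 0.0019
exp(-t/tau) = exp(-88.0 / 69.4) = 0.2814
epsilon = 0.0019 * (1 - 0.2814)
epsilon = 0.0014


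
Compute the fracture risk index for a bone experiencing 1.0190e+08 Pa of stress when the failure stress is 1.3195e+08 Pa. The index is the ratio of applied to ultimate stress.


FRI = applied / ultimate
FRI = 1.0190e+08 / 1.3195e+08
FRI = 0.7723


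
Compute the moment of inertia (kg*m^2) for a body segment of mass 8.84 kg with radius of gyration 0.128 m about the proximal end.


I = m * k^2
I = 8.84 * 0.128^2
k^2 = 0.0164
I = 0.1448


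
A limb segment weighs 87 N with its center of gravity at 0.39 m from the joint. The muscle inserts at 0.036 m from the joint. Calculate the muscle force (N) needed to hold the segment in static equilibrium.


F_muscle = W * d_load / d_muscle
F_muscle = 87 * 0.39 / 0.036
Numerator = 33.9300
F_muscle = 942.5000


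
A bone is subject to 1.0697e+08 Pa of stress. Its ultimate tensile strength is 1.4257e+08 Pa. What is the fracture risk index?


FRI = applied / ultimate
FRI = 1.0697e+08 / 1.4257e+08
FRI = 0.7503


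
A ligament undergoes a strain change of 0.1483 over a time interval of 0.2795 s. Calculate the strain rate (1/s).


strain_rate = delta_strain / delta_t
strain_rate = 0.1483 / 0.2795
strain_rate = 0.5306


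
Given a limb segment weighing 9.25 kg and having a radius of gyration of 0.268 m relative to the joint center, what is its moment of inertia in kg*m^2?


I = m * k^2
I = 9.25 * 0.268^2
k^2 = 0.0718
I = 0.6644


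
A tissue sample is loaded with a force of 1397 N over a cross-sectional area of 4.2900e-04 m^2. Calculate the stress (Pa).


stress = F / A
stress = 1397 / 4.2900e-04
stress = 3.2564e+06


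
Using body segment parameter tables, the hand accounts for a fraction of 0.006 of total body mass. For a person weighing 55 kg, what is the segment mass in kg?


m_segment = body_mass * fraction
m_segment = 55 * 0.006
m_segment = 0.3300


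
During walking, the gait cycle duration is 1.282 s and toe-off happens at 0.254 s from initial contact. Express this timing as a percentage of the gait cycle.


pct = (event_time / cycle_time) * 100
pct = (0.254 / 1.282) * 100
ratio = 0.1981
pct = 19.8128


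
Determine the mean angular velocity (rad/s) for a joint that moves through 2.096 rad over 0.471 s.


omega = delta_theta / delta_t
omega = 2.096 / 0.471
omega = 4.4501


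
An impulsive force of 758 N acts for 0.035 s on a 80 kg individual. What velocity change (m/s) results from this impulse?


J = F * dt = 758 * 0.035 = 26.5300 N*s
delta_v = J / m
delta_v = 26.5300 / 80
delta_v = 0.3316


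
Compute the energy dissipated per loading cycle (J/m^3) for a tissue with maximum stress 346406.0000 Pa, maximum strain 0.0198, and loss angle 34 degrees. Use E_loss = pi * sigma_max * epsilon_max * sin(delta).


E_loss = pi * sigma_max * epsilon_max * sin(delta)
delta = 34 deg = 0.5934 rad
sin(delta) = 0.5592
E_loss = pi * 346406.0000 * 0.0198 * 0.5592
E_loss = 12049.3084


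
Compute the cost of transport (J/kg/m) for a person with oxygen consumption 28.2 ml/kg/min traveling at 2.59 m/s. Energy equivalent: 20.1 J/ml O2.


Power per kg = VO2 * 20.1 / 60
Power per kg = 28.2 * 20.1 / 60 = 9.4470 W/kg
Cost = power_per_kg / speed
Cost = 9.4470 / 2.59
Cost = 3.6475


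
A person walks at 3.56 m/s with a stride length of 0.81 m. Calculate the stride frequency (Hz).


f = v / stride_length
f = 3.56 / 0.81
f = 4.3951


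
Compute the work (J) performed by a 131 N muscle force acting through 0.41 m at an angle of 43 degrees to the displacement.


W = F * d * cos(theta)
theta = 43 deg = 0.7505 rad
cos(theta) = 0.7314
W = 131 * 0.41 * 0.7314
W = 39.2810


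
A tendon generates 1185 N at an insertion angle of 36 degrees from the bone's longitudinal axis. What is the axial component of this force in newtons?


F_eff = F_tendon * cos(theta)
theta = 36 deg = 0.6283 rad
cos(theta) = 0.8090
F_eff = 1185 * 0.8090
F_eff = 958.6851


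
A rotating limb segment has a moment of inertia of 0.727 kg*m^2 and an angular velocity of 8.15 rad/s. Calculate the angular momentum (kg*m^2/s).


L = I * omega
L = 0.727 * 8.15
L = 5.9250


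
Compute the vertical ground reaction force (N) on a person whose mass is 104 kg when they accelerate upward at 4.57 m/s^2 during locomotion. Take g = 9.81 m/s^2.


GRF = m * (g + a)
GRF = 104 * (9.81 + 4.57)
GRF = 104 * 14.3800
GRF = 1495.5200


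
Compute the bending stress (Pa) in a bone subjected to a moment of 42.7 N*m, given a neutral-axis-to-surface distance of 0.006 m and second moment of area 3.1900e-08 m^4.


sigma = M * c / I
sigma = 42.7 * 0.006 / 3.1900e-08
M * c = 0.2562
sigma = 8.0313e+06


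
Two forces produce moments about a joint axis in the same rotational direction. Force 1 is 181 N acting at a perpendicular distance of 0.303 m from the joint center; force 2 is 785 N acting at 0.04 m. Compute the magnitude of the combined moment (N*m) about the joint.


M = F1 * d1 + F2 * d2
M = 181 * 0.303 + 785 * 0.04
M = 54.8430 + 31.4000
M = 86.2430


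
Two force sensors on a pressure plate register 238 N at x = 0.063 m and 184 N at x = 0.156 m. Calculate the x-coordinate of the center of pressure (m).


COP_x = (F1*x1 + F2*x2) / (F1 + F2)
COP_x = (238*0.063 + 184*0.156) / (238 + 184)
Numerator = 43.6980
Denominator = 422
COP_x = 0.1035


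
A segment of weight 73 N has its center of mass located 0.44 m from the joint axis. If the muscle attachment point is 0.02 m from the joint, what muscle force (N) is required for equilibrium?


F_muscle = W * d_load / d_muscle
F_muscle = 73 * 0.44 / 0.02
Numerator = 32.1200
F_muscle = 1606.0000


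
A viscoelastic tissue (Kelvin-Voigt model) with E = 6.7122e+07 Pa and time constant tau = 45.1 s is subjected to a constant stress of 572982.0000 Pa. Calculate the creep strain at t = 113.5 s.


epsilon(t) = (sigma/E) * (1 - exp(-t/tau))
sigma/E = 572982.0000 / 6.7122e+07 = 0.0085
exp(-t/tau) = exp(-113.5 / 45.1) = 0.0807
epsilon = 0.0085 * (1 - 0.0807)
epsilon = 0.0078


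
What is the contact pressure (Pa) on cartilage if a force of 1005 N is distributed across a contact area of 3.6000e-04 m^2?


P = F / A
P = 1005 / 3.6000e-04
P = 2.7917e+06


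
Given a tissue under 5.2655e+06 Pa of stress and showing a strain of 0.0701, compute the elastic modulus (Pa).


E = stress / strain
E = 5.2655e+06 / 0.0701
E = 7.5114e+07


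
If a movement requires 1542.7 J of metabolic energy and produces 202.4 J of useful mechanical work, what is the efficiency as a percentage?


eta = (W_mech / E_meta) * 100
eta = (202.4 / 1542.7) * 100
ratio = 0.1312
eta = 13.1199


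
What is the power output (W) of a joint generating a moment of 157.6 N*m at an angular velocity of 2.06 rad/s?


P = M * omega
P = 157.6 * 2.06
P = 324.6560


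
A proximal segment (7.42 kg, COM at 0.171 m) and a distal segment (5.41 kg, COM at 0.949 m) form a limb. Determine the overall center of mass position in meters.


COM = (m1*x1 + m2*x2) / (m1 + m2)
COM = (7.42*0.171 + 5.41*0.949) / (7.42 + 5.41)
Numerator = 6.4029
Denominator = 12.8300
COM = 0.4991


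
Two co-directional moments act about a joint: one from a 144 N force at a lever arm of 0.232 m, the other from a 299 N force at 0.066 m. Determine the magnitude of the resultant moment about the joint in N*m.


M = F1 * d1 + F2 * d2
M = 144 * 0.232 + 299 * 0.066
M = 33.4080 + 19.7340
M = 53.1420


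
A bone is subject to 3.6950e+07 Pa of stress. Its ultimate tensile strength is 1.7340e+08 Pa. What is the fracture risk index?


FRI = applied / ultimate
FRI = 3.6950e+07 / 1.7340e+08
FRI = 0.2131


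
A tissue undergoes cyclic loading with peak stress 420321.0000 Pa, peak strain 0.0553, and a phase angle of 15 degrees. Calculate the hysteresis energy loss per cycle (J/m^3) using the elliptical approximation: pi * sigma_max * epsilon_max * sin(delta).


E_loss = pi * sigma_max * epsilon_max * sin(delta)
delta = 15 deg = 0.2618 rad
sin(delta) = 0.2588
E_loss = pi * 420321.0000 * 0.0553 * 0.2588
E_loss = 18899.5874
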